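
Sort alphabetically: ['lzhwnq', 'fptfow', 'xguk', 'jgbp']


Compare strings character by character (the first differing letter decides):
  'fptfow' < 'jgbp' since 'f' < 'j' at position 1
  'jgbp' < 'lzhwnq' since 'j' < 'l' at position 1
  'lzhwnq' < 'xguk' since 'l' < 'x' at position 1
Chaining these comparisons gives the alphabetical order.
Final answer: ['fptfow', 'jgbp', 'lzhwnq', 'xguk']


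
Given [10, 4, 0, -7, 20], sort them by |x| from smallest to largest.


Compute absolute values:
  |10| = 10
  |4| = 4
  |0| = 0
  |-7| = 7
  |20| = 20
Absolute values in increasing order: 0 < 4 < 7 < 10 < 20
Listing the original numbers in that order gives the answer.
Final answer: [0, 4, -7, 10, 20]


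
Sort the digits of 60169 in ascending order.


The number 60169 has digits: 6, 0, 1, 6, 9
Sorted: 0, 1, 6, 6, 9
Joining the sorted digits gives the result.
Final answer: 01669


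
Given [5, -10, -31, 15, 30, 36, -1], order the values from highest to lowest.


Original list: [5, -10, -31, 15, 30, 36, -1]
Repeatedly take the largest remaining element:
  Remaining [5, -10, -31, 15, 30, 36, -1] -> largest is 36
  Remaining [5, -10, -31, 15, 30, -1] -> largest is 30
  Remaining [5, -10, -31, 15, -1] -> largest is 15
  Remaining [5, -10, -31, -1] -> largest is 5
  Remaining [-10, -31, -1] -> largest is -1
  Remaining [-10, -31] -> largest is -10
  Remaining [-31] -> largest is -31
Collecting the picks in order gives the descending list.
Final answer: [36, 30, 15, 5, -1, -10, -31]


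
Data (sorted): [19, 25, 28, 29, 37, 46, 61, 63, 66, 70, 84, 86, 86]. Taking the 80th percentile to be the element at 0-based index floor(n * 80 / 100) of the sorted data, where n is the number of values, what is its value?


The dataset has n = 13 elements.
Index = floor(13 * 80 / 100) = floor(1040 / 100) = floor(10.4) = 10
Counting from index 0 in the sorted data, the element at index 10 is 84.
Final answer: 84


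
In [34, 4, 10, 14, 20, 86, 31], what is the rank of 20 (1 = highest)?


Sort descending: [86, 34, 31, 20, 14, 10, 4]
Find 20 in the sorted list.
20 is at position 4.
Final answer: 4


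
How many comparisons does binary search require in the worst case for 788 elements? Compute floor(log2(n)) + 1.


Binary search halves the search space each step.
Maximum comparisons = floor(log2(788)) + 1
log2(788) = 9.6221
floor(log2(788)) = 9, so 9 + 1 = 10
Final answer: 10


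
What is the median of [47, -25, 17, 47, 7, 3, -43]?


First, sort the list: [-43, -25, 3, 7, 17, 47, 47]
The list has 7 elements (odd count).
The middle index is 3 (0-based), and the element there is 7.
Final answer: 7


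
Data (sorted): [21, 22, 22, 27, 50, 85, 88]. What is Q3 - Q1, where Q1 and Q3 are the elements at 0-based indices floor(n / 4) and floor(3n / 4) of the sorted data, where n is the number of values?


The data has n = 7 elements.
Q1 index = floor(7 / 4) = floor(1.75) = 1; Q3 index = floor(3 * 7 / 4) = floor(5.25) = 5
Q1 = element at index 1 = 22
Q3 = element at index 5 = 85
IQR = 85 - 22 = 63
Final answer: 63


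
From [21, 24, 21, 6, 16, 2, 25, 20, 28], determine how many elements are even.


Check each element:
  21 is odd
  24 is even
  21 is odd
  6 is even
  16 is even
  2 is even
  25 is odd
  20 is even
  28 is even
Evens: [24, 6, 16, 2, 20, 28]
Count of evens = 6
Final answer: 6


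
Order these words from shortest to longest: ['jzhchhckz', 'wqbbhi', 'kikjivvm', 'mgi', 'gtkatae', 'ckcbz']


Compute lengths:
  'jzhchhckz' has length 9
  'wqbbhi' has length 6
  'kikjivvm' has length 8
  'mgi' has length 3
  'gtkatae' has length 7
  'ckcbz' has length 5
Lengths in increasing order: 3 < 5 < 6 < 7 < 8 < 9
Listing the words in that order gives the answer.
Final answer: ['mgi', 'ckcbz', 'wqbbhi', 'gtkatae', 'kikjivvm', 'jzhchhckz']


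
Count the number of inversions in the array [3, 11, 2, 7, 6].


For each element, count the later elements that are smaller than it:
  3 (index 0): smaller elements after it = [2] -> 1
  11 (index 1): smaller elements after it = [2, 7, 6] -> 3
  2 (index 2): smaller elements after it = [] -> 0
  7 (index 3): smaller elements after it = [6] -> 1
Total inversions = 1 + 3 + 0 + 1 = 5
Final answer: 5


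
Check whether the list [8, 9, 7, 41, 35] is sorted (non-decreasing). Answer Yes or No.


Check consecutive pairs:
  8 <= 9? True
  9 <= 7? False
  7 <= 41? True
  41 <= 35? False
2 consecutive pair(s) are out of order, so the list is not sorted.
Final answer: No


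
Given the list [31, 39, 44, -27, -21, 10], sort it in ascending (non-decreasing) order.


Original list: [31, 39, 44, -27, -21, 10]
Repeatedly take the smallest remaining element:
  Remaining [31, 39, 44, -27, -21, 10] -> smallest is -27
  Remaining [31, 39, 44, -21, 10] -> smallest is -21
  Remaining [31, 39, 44, 10] -> smallest is 10
  Remaining [31, 39, 44] -> smallest is 31
  Remaining [39, 44] -> smallest is 39
  Remaining [44] -> smallest is 44
Collecting the picks in order gives the sorted list.
Final answer: [-27, -21, 10, 31, 39, 44]


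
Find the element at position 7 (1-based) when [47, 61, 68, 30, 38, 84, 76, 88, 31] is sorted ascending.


Sort ascending: [30, 31, 38, 47, 61, 68, 76, 84, 88]
The 7th element (1-indexed) is at index 6.
Value = 76
Final answer: 76


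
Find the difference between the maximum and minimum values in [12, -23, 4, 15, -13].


Maximum value: 15
Minimum value: -23
Range = 15 - (-23) = 38
Final answer: 38


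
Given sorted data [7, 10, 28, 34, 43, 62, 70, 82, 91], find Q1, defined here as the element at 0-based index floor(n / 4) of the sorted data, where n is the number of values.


The list has n = 9 elements.
Q1 index = floor(9 / 4) = floor(2.25) = 2
Counting from index 0 in the sorted data, the element at index 2 is 28.
Final answer: 28


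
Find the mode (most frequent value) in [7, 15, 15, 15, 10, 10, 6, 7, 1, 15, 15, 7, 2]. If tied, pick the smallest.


Count the frequency of each value:
  1 appears 1 time(s)
  2 appears 1 time(s)
  6 appears 1 time(s)
  7 appears 3 time(s)
  10 appears 2 time(s)
  15 appears 5 time(s)
Maximum frequency is 5.
Only 15 reaches that frequency, so it is the mode.
Final answer: 15


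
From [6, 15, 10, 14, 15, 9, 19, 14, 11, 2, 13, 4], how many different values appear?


List all unique values:
Distinct values: [2, 4, 6, 9, 10, 11, 13, 14, 15, 19]
Count = 10
Final answer: 10


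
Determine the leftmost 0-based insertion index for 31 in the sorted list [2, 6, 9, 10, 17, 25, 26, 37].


List is sorted: [2, 6, 9, 10, 17, 25, 26, 37]
We need the leftmost position where 31 can be inserted, i.e. the first index whose element is >= 31 (or the end of the list if none is).
Binary search with low=0, high=8 (0-based indices):
  low=0, high=8, mid=4: a[4]=17 < 31, so low = 5
  low=5, high=8, mid=6: a[6]=26 < 31, so low = 7
  low=7, high=8, mid=7: a[7]=37 >= 31, so high = 7
Now low = high = 7, so the insertion index is 7.
Final answer: 7


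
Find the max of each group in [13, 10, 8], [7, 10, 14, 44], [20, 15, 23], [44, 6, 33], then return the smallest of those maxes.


Find max of each group:
  Group 1: [13, 10, 8] -> max = 13
  Group 2: [7, 10, 14, 44] -> max = 44
  Group 3: [20, 15, 23] -> max = 23
  Group 4: [44, 6, 33] -> max = 44
Maxes: [13, 44, 23, 44]
Minimum of maxes = 13
Final answer: 13


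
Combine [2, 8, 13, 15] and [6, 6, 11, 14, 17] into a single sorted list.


List A: [2, 8, 13, 15]
List B: [6, 6, 11, 14, 17]
Repeatedly compare the front elements and take the smaller:
  2 vs 6 -> take 2
  8 vs 6 -> take 6
  8 vs 6 -> take 6
  8 vs 11 -> take 8
  13 vs 11 -> take 11
  13 vs 14 -> take 13
  15 vs 14 -> take 14
  15 vs 17 -> take 15
  A is exhausted; append the rest of B: [17]
Final answer: [2, 6, 6, 8, 11, 13, 14, 15, 17]


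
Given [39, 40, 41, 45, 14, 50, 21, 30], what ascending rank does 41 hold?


Sort ascending: [14, 21, 30, 39, 40, 41, 45, 50]
Find 41 in the sorted list.
41 is at position 6 (1-indexed).
Final answer: 6


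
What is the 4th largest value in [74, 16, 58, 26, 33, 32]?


Sort descending: [74, 58, 33, 32, 26, 16]
The 4th element (1-indexed) is at index 3.
Value = 32
Final answer: 32


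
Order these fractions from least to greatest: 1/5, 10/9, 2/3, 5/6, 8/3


Convert to decimal for comparison:
  1/5 = 0.2
  10/9 = 1.1111
  2/3 = 0.6667
  5/6 = 0.8333
  8/3 = 2.6667
Decimals in increasing order: 0.2 < 0.6667 < 0.8333 < 1.1111 < 2.6667
Writing each back as its fraction gives the sorted order.
Final answer: 1/5, 2/3, 5/6, 10/9, 8/3


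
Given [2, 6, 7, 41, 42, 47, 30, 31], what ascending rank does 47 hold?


Sort ascending: [2, 6, 7, 30, 31, 41, 42, 47]
Find 47 in the sorted list.
47 is at position 8 (1-indexed).
Final answer: 8


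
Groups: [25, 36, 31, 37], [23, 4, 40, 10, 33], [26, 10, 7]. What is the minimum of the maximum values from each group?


Find max of each group:
  Group 1: [25, 36, 31, 37] -> max = 37
  Group 2: [23, 4, 40, 10, 33] -> max = 40
  Group 3: [26, 10, 7] -> max = 26
Maxes: [37, 40, 26]
Minimum of maxes = 26
Final answer: 26


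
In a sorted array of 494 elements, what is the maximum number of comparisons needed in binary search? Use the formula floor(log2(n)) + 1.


Binary search halves the search space each step.
Maximum comparisons = floor(log2(494)) + 1
log2(494) = 8.9484
floor(log2(494)) = 8, so 8 + 1 = 9
Final answer: 9


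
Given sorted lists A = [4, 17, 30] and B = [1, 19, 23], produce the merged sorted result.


List A: [4, 17, 30]
List B: [1, 19, 23]
Repeatedly compare the front elements and take the smaller:
  4 vs 1 -> take 1
  4 vs 19 -> take 4
  17 vs 19 -> take 17
  30 vs 19 -> take 19
  30 vs 23 -> take 23
  B is exhausted; append the rest of A: [30]
Final answer: [1, 4, 17, 19, 23, 30]


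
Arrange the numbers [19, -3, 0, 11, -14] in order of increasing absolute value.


Compute absolute values:
  |19| = 19
  |-3| = 3
  |0| = 0
  |11| = 11
  |-14| = 14
Absolute values in increasing order: 0 < 3 < 11 < 14 < 19
Listing the original numbers in that order gives the answer.
Final answer: [0, -3, 11, -14, 19]


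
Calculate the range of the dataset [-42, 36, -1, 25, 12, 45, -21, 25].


Maximum value: 45
Minimum value: -42
Range = 45 - (-42) = 87
Final answer: 87


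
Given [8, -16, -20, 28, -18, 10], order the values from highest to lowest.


Original list: [8, -16, -20, 28, -18, 10]
Repeatedly take the largest remaining element:
  Remaining [8, -16, -20, 28, -18, 10] -> largest is 28
  Remaining [8, -16, -20, -18, 10] -> largest is 10
  Remaining [8, -16, -20, -18] -> largest is 8
  Remaining [-16, -20, -18] -> largest is -16
  Remaining [-20, -18] -> largest is -18
  Remaining [-20] -> largest is -20
Collecting the picks in order gives the descending list.
Final answer: [28, 10, 8, -16, -18, -20]


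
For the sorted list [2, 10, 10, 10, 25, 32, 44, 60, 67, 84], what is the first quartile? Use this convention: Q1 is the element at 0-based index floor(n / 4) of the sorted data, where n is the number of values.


The list has n = 10 elements.
Q1 index = floor(10 / 4) = floor(2.5) = 2
Counting from index 0 in the sorted data, the element at index 2 is 10.
Final answer: 10


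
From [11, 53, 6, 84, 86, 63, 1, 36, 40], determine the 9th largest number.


Sort descending: [86, 84, 63, 53, 40, 36, 11, 6, 1]
The 9th element (1-indexed) is at index 8.
Value = 1
Final answer: 1


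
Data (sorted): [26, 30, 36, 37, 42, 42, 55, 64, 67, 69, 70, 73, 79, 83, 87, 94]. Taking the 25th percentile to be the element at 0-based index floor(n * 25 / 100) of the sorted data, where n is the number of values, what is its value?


The dataset has n = 16 elements.
Index = floor(16 * 25 / 100) = floor(400 / 100) = floor(4) = 4
Counting from index 0 in the sorted data, the element at index 4 is 42.
Final answer: 42


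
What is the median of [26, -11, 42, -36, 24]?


First, sort the list: [-36, -11, 24, 26, 42]
The list has 5 elements (odd count).
The middle index is 2 (0-based), and the element there is 24.
Final answer: 24


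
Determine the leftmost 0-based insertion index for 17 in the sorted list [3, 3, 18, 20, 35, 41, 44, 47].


List is sorted: [3, 3, 18, 20, 35, 41, 44, 47]
We need the leftmost position where 17 can be inserted, i.e. the first index whose element is >= 17 (or the end of the list if none is).
Binary search with low=0, high=8 (0-based indices):
  low=0, high=8, mid=4: a[4]=35 >= 17, so high = 4
  low=0, high=4, mid=2: a[2]=18 >= 17, so high = 2
  low=0, high=2, mid=1: a[1]=3 < 17, so low = 2
Now low = high = 2, so the insertion index is 2.
Final answer: 2


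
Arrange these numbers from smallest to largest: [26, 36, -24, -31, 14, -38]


Original list: [26, 36, -24, -31, 14, -38]
Repeatedly take the smallest remaining element:
  Remaining [26, 36, -24, -31, 14, -38] -> smallest is -38
  Remaining [26, 36, -24, -31, 14] -> smallest is -31
  Remaining [26, 36, -24, 14] -> smallest is -24
  Remaining [26, 36, 14] -> smallest is 14
  Remaining [26, 36] -> smallest is 26
  Remaining [36] -> smallest is 36
Collecting the picks in order gives the sorted list.
Final answer: [-38, -31, -24, 14, 26, 36]


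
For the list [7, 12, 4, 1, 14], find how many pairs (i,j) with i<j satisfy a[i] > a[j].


For each element, count the later elements that are smaller than it:
  7 (index 0): smaller elements after it = [4, 1] -> 2
  12 (index 1): smaller elements after it = [4, 1] -> 2
  4 (index 2): smaller elements after it = [1] -> 1
  1 (index 3): smaller elements after it = [] -> 0
Total inversions = 2 + 2 + 1 + 0 = 5
Final answer: 5


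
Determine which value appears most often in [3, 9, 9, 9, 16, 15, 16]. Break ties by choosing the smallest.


Count the frequency of each value:
  3 appears 1 time(s)
  9 appears 3 time(s)
  15 appears 1 time(s)
  16 appears 2 time(s)
Maximum frequency is 3.
Only 9 reaches that frequency, so it is the mode.
Final answer: 9


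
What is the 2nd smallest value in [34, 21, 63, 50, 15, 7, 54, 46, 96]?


Sort ascending: [7, 15, 21, 34, 46, 50, 54, 63, 96]
The 2nd element (1-indexed) is at index 1.
Value = 15
Final answer: 15


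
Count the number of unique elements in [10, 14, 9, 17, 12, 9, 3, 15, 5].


List all unique values:
Distinct values: [3, 5, 9, 10, 12, 14, 15, 17]
Count = 8
Final answer: 8


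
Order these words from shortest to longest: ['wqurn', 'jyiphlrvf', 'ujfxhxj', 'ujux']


Compute lengths:
  'wqurn' has length 5
  'jyiphlrvf' has length 9
  'ujfxhxj' has length 7
  'ujux' has length 4
Lengths in increasing order: 4 < 5 < 7 < 9
Listing the words in that order gives the answer.
Final answer: ['ujux', 'wqurn', 'ujfxhxj', 'jyiphlrvf']


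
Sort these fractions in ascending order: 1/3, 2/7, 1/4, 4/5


Convert to decimal for comparison:
  1/3 = 0.3333
  2/7 = 0.2857
  1/4 = 0.25
  4/5 = 0.8
Decimals in increasing order: 0.25 < 0.2857 < 0.3333 < 0.8
Writing each back as its fraction gives the sorted order.
Final answer: 1/4, 2/7, 1/3, 4/5


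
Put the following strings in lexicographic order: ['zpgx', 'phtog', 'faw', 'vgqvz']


Compare strings character by character (the first differing letter decides):
  'faw' < 'phtog' since 'f' < 'p' at position 1
  'phtog' < 'vgqvz' since 'p' < 'v' at position 1
  'vgqvz' < 'zpgx' since 'v' < 'z' at position 1
Chaining these comparisons gives the alphabetical order.
Final answer: ['faw', 'phtog', 'vgqvz', 'zpgx']


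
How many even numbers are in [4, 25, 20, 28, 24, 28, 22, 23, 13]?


Check each element:
  4 is even
  25 is odd
  20 is even
  28 is even
  24 is even
  28 is even
  22 is even
  23 is odd
  13 is odd
Evens: [4, 20, 28, 24, 28, 22]
Count of evens = 6
Final answer: 6


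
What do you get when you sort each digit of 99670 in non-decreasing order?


The number 99670 has digits: 9, 9, 6, 7, 0
Sorted: 0, 6, 7, 9, 9
Joining the sorted digits gives the result.
Final answer: 06799


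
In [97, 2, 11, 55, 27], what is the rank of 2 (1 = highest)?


Sort descending: [97, 55, 27, 11, 2]
Find 2 in the sorted list.
2 is at position 5.
Final answer: 5


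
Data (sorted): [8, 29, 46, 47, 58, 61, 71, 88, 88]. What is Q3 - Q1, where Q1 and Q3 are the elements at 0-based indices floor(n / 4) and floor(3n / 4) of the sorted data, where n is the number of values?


The data has n = 9 elements.
Q1 index = floor(9 / 4) = floor(2.25) = 2; Q3 index = floor(3 * 9 / 4) = floor(6.75) = 6
Q1 = element at index 2 = 46
Q3 = element at index 6 = 71
IQR = 71 - 46 = 25
Final answer: 25


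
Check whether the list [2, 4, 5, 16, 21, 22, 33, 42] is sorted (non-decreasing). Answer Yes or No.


Check consecutive pairs:
  2 <= 4? True
  4 <= 5? True
  5 <= 16? True
  16 <= 21? True
  21 <= 22? True
  22 <= 33? True
  33 <= 42? True
Every consecutive pair is in order, so the list is non-decreasing.
Final answer: Yes


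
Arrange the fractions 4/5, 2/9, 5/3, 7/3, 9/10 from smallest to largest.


Convert to decimal for comparison:
  4/5 = 0.8
  2/9 = 0.2222
  5/3 = 1.6667
  7/3 = 2.3333
  9/10 = 0.9
Decimals in increasing order: 0.2222 < 0.8 < 0.9 < 1.6667 < 2.3333
Writing each back as its fraction gives the sorted order.
Final answer: 2/9, 4/5, 9/10, 5/3, 7/3


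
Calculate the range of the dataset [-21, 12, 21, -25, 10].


Maximum value: 21
Minimum value: -25
Range = 21 - (-25) = 46
Final answer: 46


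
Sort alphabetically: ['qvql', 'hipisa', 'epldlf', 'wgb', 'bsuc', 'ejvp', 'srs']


Compare strings character by character (the first differing letter decides):
  'bsuc' < 'ejvp' since 'b' < 'e' at position 1
  'ejvp' < 'epldlf' since 'j' < 'p' at position 2
  'epldlf' < 'hipisa' since 'e' < 'h' at position 1
  'hipisa' < 'qvql' since 'h' < 'q' at position 1
  'qvql' < 'srs' since 'q' < 's' at position 1
  'srs' < 'wgb' since 's' < 'w' at position 1
Chaining these comparisons gives the alphabetical order.
Final answer: ['bsuc', 'ejvp', 'epldlf', 'hipisa', 'qvql', 'srs', 'wgb']


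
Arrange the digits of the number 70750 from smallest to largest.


The number 70750 has digits: 7, 0, 7, 5, 0
Sorted: 0, 0, 5, 7, 7
Joining the sorted digits gives the result.
Final answer: 00577


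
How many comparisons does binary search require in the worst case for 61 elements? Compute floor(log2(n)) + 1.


Binary search halves the search space each step.
Maximum comparisons = floor(log2(61)) + 1
log2(61) = 5.9307
floor(log2(61)) = 5, so 5 + 1 = 6
Final answer: 6


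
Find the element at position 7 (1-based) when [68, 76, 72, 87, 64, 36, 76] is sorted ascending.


Sort ascending: [36, 64, 68, 72, 76, 76, 87]
The 7th element (1-indexed) is at index 6.
Value = 87
Final answer: 87


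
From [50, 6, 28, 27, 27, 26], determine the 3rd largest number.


Sort descending: [50, 28, 27, 27, 26, 6]
The 3rd element (1-indexed) is at index 2.
Value = 27
Final answer: 27


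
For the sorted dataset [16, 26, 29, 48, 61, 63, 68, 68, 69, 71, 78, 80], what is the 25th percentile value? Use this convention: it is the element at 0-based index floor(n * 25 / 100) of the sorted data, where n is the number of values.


The dataset has n = 12 elements.
Index = floor(12 * 25 / 100) = floor(300 / 100) = floor(3) = 3
Counting from index 0 in the sorted data, the element at index 3 is 48.
Final answer: 48


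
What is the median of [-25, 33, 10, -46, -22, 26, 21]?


First, sort the list: [-46, -25, -22, 10, 21, 26, 33]
The list has 7 elements (odd count).
The middle index is 3 (0-based), and the element there is 10.
Final answer: 10


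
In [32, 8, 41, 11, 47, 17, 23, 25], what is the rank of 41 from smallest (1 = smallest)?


Sort ascending: [8, 11, 17, 23, 25, 32, 41, 47]
Find 41 in the sorted list.
41 is at position 7 (1-indexed).
Final answer: 7


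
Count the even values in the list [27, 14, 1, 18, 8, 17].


Check each element:
  27 is odd
  14 is even
  1 is odd
  18 is even
  8 is even
  17 is odd
Evens: [14, 18, 8]
Count of evens = 3
Final answer: 3


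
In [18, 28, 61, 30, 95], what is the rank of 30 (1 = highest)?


Sort descending: [95, 61, 30, 28, 18]
Find 30 in the sorted list.
30 is at position 3.
Final answer: 3


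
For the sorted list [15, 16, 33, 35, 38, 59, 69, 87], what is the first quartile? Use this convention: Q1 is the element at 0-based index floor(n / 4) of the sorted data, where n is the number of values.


The list has n = 8 elements.
Q1 index = floor(8 / 4) = floor(2) = 2
Counting from index 0 in the sorted data, the element at index 2 is 33.
Final answer: 33


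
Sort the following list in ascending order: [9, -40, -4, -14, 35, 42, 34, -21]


Original list: [9, -40, -4, -14, 35, 42, 34, -21]
Repeatedly take the smallest remaining element:
  Remaining [9, -40, -4, -14, 35, 42, 34, -21] -> smallest is -40
  Remaining [9, -4, -14, 35, 42, 34, -21] -> smallest is -21
  Remaining [9, -4, -14, 35, 42, 34] -> smallest is -14
  Remaining [9, -4, 35, 42, 34] -> smallest is -4
  Remaining [9, 35, 42, 34] -> smallest is 9
  Remaining [35, 42, 34] -> smallest is 34
  Remaining [35, 42] -> smallest is 35
  Remaining [42] -> smallest is 42
Collecting the picks in order gives the sorted list.
Final answer: [-40, -21, -14, -4, 9, 34, 35, 42]


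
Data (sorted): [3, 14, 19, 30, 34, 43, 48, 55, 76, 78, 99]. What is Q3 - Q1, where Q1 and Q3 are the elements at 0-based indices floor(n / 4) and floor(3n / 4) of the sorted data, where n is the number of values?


The data has n = 11 elements.
Q1 index = floor(11 / 4) = floor(2.75) = 2; Q3 index = floor(3 * 11 / 4) = floor(8.25) = 8
Q1 = element at index 2 = 19
Q3 = element at index 8 = 76
IQR = 76 - 19 = 57
Final answer: 57


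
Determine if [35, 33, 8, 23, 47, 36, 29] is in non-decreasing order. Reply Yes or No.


Check consecutive pairs:
  35 <= 33? False
  33 <= 8? False
  8 <= 23? True
  23 <= 47? True
  47 <= 36? False
  36 <= 29? False
4 consecutive pair(s) are out of order, so the list is not sorted.
Final answer: No


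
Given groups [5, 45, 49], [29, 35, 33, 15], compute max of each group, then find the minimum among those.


Find max of each group:
  Group 1: [5, 45, 49] -> max = 49
  Group 2: [29, 35, 33, 15] -> max = 35
Maxes: [49, 35]
Minimum of maxes = 35
Final answer: 35


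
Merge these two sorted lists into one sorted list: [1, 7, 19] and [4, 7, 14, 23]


List A: [1, 7, 19]
List B: [4, 7, 14, 23]
Repeatedly compare the front elements and take the smaller:
  1 vs 4 -> take 1
  7 vs 4 -> take 4
  7 vs 7 -> take 7
  19 vs 7 -> take 7
  19 vs 14 -> take 14
  19 vs 23 -> take 19
  A is exhausted; append the rest of B: [23]
Final answer: [1, 4, 7, 7, 14, 19, 23]


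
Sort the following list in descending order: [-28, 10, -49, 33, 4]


Original list: [-28, 10, -49, 33, 4]
Repeatedly take the largest remaining element:
  Remaining [-28, 10, -49, 33, 4] -> largest is 33
  Remaining [-28, 10, -49, 4] -> largest is 10
  Remaining [-28, -49, 4] -> largest is 4
  Remaining [-28, -49] -> largest is -28
  Remaining [-49] -> largest is -49
Collecting the picks in order gives the descending list.
Final answer: [33, 10, 4, -28, -49]


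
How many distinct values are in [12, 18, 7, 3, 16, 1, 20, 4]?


List all unique values:
Distinct values: [1, 3, 4, 7, 12, 16, 18, 20]
Count = 8
Final answer: 8


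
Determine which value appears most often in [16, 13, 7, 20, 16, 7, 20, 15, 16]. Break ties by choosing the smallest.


Count the frequency of each value:
  7 appears 2 time(s)
  13 appears 1 time(s)
  15 appears 1 time(s)
  16 appears 3 time(s)
  20 appears 2 time(s)
Maximum frequency is 3.
Only 16 reaches that frequency, so it is the mode.
Final answer: 16


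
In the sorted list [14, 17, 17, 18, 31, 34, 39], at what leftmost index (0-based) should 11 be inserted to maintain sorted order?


List is sorted: [14, 17, 17, 18, 31, 34, 39]
We need the leftmost position where 11 can be inserted, i.e. the first index whose element is >= 11 (or the end of the list if none is).
Binary search with low=0, high=7 (0-based indices):
  low=0, high=7, mid=3: a[3]=18 >= 11, so high = 3
  low=0, high=3, mid=1: a[1]=17 >= 11, so high = 1
  low=0, high=1, mid=0: a[0]=14 >= 11, so high = 0
Now low = high = 0, so the insertion index is 0.
Final answer: 0


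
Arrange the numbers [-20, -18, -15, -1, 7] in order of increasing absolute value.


Compute absolute values:
  |-20| = 20
  |-18| = 18
  |-15| = 15
  |-1| = 1
  |7| = 7
Absolute values in increasing order: 1 < 7 < 15 < 18 < 20
Listing the original numbers in that order gives the answer.
Final answer: [-1, 7, -15, -18, -20]


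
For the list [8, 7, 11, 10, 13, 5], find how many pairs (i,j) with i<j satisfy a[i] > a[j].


For each element, count the later elements that are smaller than it:
  8 (index 0): smaller elements after it = [7, 5] -> 2
  7 (index 1): smaller elements after it = [5] -> 1
  11 (index 2): smaller elements after it = [10, 5] -> 2
  10 (index 3): smaller elements after it = [5] -> 1
  13 (index 4): smaller elements after it = [5] -> 1
Total inversions = 2 + 1 + 2 + 1 + 1 = 7
Final answer: 7


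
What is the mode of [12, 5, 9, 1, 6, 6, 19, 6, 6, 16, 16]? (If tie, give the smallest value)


Count the frequency of each value:
  1 appears 1 time(s)
  5 appears 1 time(s)
  6 appears 4 time(s)
  9 appears 1 time(s)
  12 appears 1 time(s)
  16 appears 2 time(s)
  19 appears 1 time(s)
Maximum frequency is 4.
Only 6 reaches that frequency, so it is the mode.
Final answer: 6


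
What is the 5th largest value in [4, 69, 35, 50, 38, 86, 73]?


Sort descending: [86, 73, 69, 50, 38, 35, 4]
The 5th element (1-indexed) is at index 4.
Value = 38
Final answer: 38


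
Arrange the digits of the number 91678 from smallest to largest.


The number 91678 has digits: 9, 1, 6, 7, 8
Sorted: 1, 6, 7, 8, 9
Joining the sorted digits gives the result.
Final answer: 16789


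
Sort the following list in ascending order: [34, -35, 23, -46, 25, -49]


Original list: [34, -35, 23, -46, 25, -49]
Repeatedly take the smallest remaining element:
  Remaining [34, -35, 23, -46, 25, -49] -> smallest is -49
  Remaining [34, -35, 23, -46, 25] -> smallest is -46
  Remaining [34, -35, 23, 25] -> smallest is -35
  Remaining [34, 23, 25] -> smallest is 23
  Remaining [34, 25] -> smallest is 25
  Remaining [34] -> smallest is 34
Collecting the picks in order gives the sorted list.
Final answer: [-49, -46, -35, 23, 25, 34]


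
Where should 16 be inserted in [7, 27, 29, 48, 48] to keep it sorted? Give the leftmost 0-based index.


List is sorted: [7, 27, 29, 48, 48]
We need the leftmost position where 16 can be inserted, i.e. the first index whose element is >= 16 (or the end of the list if none is).
Binary search with low=0, high=5 (0-based indices):
  low=0, high=5, mid=2: a[2]=29 >= 16, so high = 2
  low=0, high=2, mid=1: a[1]=27 >= 16, so high = 1
  low=0, high=1, mid=0: a[0]=7 < 16, so low = 1
Now low = high = 1, so the insertion index is 1.
Final answer: 1


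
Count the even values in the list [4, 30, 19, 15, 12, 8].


Check each element:
  4 is even
  30 is even
  19 is odd
  15 is odd
  12 is even
  8 is even
Evens: [4, 30, 12, 8]
Count of evens = 4
Final answer: 4


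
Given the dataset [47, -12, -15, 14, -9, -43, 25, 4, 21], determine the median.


First, sort the list: [-43, -15, -12, -9, 4, 14, 21, 25, 47]
The list has 9 elements (odd count).
The middle index is 4 (0-based), and the element there is 4.
Final answer: 4


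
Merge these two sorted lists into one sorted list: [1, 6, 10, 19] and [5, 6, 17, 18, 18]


List A: [1, 6, 10, 19]
List B: [5, 6, 17, 18, 18]
Repeatedly compare the front elements and take the smaller:
  1 vs 5 -> take 1
  6 vs 5 -> take 5
  6 vs 6 -> take 6
  10 vs 6 -> take 6
  10 vs 17 -> take 10
  19 vs 17 -> take 17
  19 vs 18 -> take 18
  19 vs 18 -> take 18
  B is exhausted; append the rest of A: [19]
Final answer: [1, 5, 6, 6, 10, 17, 18, 18, 19]


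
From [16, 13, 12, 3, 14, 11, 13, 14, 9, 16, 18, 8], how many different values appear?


List all unique values:
Distinct values: [3, 8, 9, 11, 12, 13, 14, 16, 18]
Count = 9
Final answer: 9


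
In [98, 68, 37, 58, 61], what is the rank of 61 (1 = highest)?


Sort descending: [98, 68, 61, 58, 37]
Find 61 in the sorted list.
61 is at position 3.
Final answer: 3


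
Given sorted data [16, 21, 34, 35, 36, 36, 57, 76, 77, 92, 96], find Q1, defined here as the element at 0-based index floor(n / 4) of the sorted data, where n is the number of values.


The list has n = 11 elements.
Q1 index = floor(11 / 4) = floor(2.75) = 2
Counting from index 0 in the sorted data, the element at index 2 is 34.
Final answer: 34


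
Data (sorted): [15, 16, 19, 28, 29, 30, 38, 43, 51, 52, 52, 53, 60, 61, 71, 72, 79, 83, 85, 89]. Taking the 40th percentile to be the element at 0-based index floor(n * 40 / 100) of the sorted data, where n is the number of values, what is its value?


The dataset has n = 20 elements.
Index = floor(20 * 40 / 100) = floor(800 / 100) = floor(8) = 8
Counting from index 0 in the sorted data, the element at index 8 is 51.
Final answer: 51


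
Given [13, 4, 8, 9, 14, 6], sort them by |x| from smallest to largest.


Compute absolute values:
  |13| = 13
  |4| = 4
  |8| = 8
  |9| = 9
  |14| = 14
  |6| = 6
Absolute values in increasing order: 4 < 6 < 8 < 9 < 13 < 14
Listing the original numbers in that order gives the answer.
Final answer: [4, 6, 8, 9, 13, 14]


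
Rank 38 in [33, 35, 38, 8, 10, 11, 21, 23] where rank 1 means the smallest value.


Sort ascending: [8, 10, 11, 21, 23, 33, 35, 38]
Find 38 in the sorted list.
38 is at position 8 (1-indexed).
Final answer: 8


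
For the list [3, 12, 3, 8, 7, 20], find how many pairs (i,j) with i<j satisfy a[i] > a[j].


For each element, count the later elements that are smaller than it:
  3 (index 0): smaller elements after it = [] -> 0
  12 (index 1): smaller elements after it = [3, 8, 7] -> 3
  3 (index 2): smaller elements after it = [] -> 0
  8 (index 3): smaller elements after it = [7] -> 1
  7 (index 4): smaller elements after it = [] -> 0
Total inversions = 0 + 3 + 0 + 1 + 0 = 4
Final answer: 4


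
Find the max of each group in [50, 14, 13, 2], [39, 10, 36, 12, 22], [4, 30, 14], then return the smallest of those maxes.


Find max of each group:
  Group 1: [50, 14, 13, 2] -> max = 50
  Group 2: [39, 10, 36, 12, 22] -> max = 39
  Group 3: [4, 30, 14] -> max = 30
Maxes: [50, 39, 30]
Minimum of maxes = 30
Final answer: 30


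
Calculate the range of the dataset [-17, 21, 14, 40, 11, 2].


Maximum value: 40
Minimum value: -17
Range = 40 - (-17) = 57
Final answer: 57


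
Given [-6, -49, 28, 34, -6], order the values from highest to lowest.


Original list: [-6, -49, 28, 34, -6]
Repeatedly take the largest remaining element:
  Remaining [-6, -49, 28, 34, -6] -> largest is 34
  Remaining [-6, -49, 28, -6] -> largest is 28
  Remaining [-6, -49, -6] -> largest is -6
  Remaining [-49, -6] -> largest is -6
  Remaining [-49] -> largest is -49
Collecting the picks in order gives the descending list.
Final answer: [34, 28, -6, -6, -49]


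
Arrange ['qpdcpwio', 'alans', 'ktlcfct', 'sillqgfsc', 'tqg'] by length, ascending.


Compute lengths:
  'qpdcpwio' has length 8
  'alans' has length 5
  'ktlcfct' has length 7
  'sillqgfsc' has length 9
  'tqg' has length 3
Lengths in increasing order: 3 < 5 < 7 < 8 < 9
Listing the words in that order gives the answer.
Final answer: ['tqg', 'alans', 'ktlcfct', 'qpdcpwio', 'sillqgfsc']


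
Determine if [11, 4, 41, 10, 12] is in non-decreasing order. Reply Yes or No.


Check consecutive pairs:
  11 <= 4? False
  4 <= 41? True
  41 <= 10? False
  10 <= 12? True
2 consecutive pair(s) are out of order, so the list is not sorted.
Final answer: No


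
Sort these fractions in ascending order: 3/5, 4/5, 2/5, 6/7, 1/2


Convert to decimal for comparison:
  3/5 = 0.6
  4/5 = 0.8
  2/5 = 0.4
  6/7 = 0.8571
  1/2 = 0.5
Decimals in increasing order: 0.4 < 0.5 < 0.6 < 0.8 < 0.8571
Writing each back as its fraction gives the sorted order.
Final answer: 2/5, 1/2, 3/5, 4/5, 6/7


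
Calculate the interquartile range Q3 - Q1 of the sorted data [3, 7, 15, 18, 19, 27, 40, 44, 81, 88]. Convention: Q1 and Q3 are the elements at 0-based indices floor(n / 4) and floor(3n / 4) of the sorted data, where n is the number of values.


The data has n = 10 elements.
Q1 index = floor(10 / 4) = floor(2.5) = 2; Q3 index = floor(3 * 10 / 4) = floor(7.5) = 7
Q1 = element at index 2 = 15
Q3 = element at index 7 = 44
IQR = 44 - 15 = 29
Final answer: 29


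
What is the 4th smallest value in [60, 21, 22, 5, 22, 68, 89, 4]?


Sort ascending: [4, 5, 21, 22, 22, 60, 68, 89]
The 4th element (1-indexed) is at index 3.
Value = 22
Final answer: 22


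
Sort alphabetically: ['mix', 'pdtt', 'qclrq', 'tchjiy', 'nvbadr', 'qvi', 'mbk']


Compare strings character by character (the first differing letter decides):
  'mbk' < 'mix' since 'b' < 'i' at position 2
  'mix' < 'nvbadr' since 'm' < 'n' at position 1
  'nvbadr' < 'pdtt' since 'n' < 'p' at position 1
  'pdtt' < 'qclrq' since 'p' < 'q' at position 1
  'qclrq' < 'qvi' since 'c' < 'v' at position 2
  'qvi' < 'tchjiy' since 'q' < 't' at position 1
Chaining these comparisons gives the alphabetical order.
Final answer: ['mbk', 'mix', 'nvbadr', 'pdtt', 'qclrq', 'qvi', 'tchjiy']


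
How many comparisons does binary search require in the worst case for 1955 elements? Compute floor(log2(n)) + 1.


Binary search halves the search space each step.
Maximum comparisons = floor(log2(1955)) + 1
log2(1955) = 10.933
floor(log2(1955)) = 10, so 10 + 1 = 11
Final answer: 11


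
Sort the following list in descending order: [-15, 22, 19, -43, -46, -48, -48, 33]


Original list: [-15, 22, 19, -43, -46, -48, -48, 33]
Repeatedly take the largest remaining element:
  Remaining [-15, 22, 19, -43, -46, -48, -48, 33] -> largest is 33
  Remaining [-15, 22, 19, -43, -46, -48, -48] -> largest is 22
  Remaining [-15, 19, -43, -46, -48, -48] -> largest is 19
  Remaining [-15, -43, -46, -48, -48] -> largest is -15
  Remaining [-43, -46, -48, -48] -> largest is -43
  Remaining [-46, -48, -48] -> largest is -46
  Remaining [-48, -48] -> largest is -48
  Remaining [-48] -> largest is -48
Collecting the picks in order gives the descending list.
Final answer: [33, 22, 19, -15, -43, -46, -48, -48]


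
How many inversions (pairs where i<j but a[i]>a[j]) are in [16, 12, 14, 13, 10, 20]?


For each element, count the later elements that are smaller than it:
  16 (index 0): smaller elements after it = [12, 14, 13, 10] -> 4
  12 (index 1): smaller elements after it = [10] -> 1
  14 (index 2): smaller elements after it = [13, 10] -> 2
  13 (index 3): smaller elements after it = [10] -> 1
  10 (index 4): smaller elements after it = [] -> 0
Total inversions = 4 + 1 + 2 + 1 + 0 = 8
Final answer: 8


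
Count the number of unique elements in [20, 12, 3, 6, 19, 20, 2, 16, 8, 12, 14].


List all unique values:
Distinct values: [2, 3, 6, 8, 12, 14, 16, 19, 20]
Count = 9
Final answer: 9


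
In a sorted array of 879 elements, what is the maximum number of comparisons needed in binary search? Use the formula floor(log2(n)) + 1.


Binary search halves the search space each step.
Maximum comparisons = floor(log2(879)) + 1
log2(879) = 9.7797
floor(log2(879)) = 9, so 9 + 1 = 10
Final answer: 10


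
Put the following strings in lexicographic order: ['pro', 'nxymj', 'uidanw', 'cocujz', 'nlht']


Compare strings character by character (the first differing letter decides):
  'cocujz' < 'nlht' since 'c' < 'n' at position 1
  'nlht' < 'nxymj' since 'l' < 'x' at position 2
  'nxymj' < 'pro' since 'n' < 'p' at position 1
  'pro' < 'uidanw' since 'p' < 'u' at position 1
Chaining these comparisons gives the alphabetical order.
Final answer: ['cocujz', 'nlht', 'nxymj', 'pro', 'uidanw']


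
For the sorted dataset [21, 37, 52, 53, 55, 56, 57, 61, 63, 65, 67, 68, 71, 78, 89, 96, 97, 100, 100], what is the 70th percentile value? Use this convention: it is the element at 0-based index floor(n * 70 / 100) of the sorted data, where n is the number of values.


The dataset has n = 19 elements.
Index = floor(19 * 70 / 100) = floor(1330 / 100) = floor(13.3) = 13
Counting from index 0 in the sorted data, the element at index 13 is 78.
Final answer: 78


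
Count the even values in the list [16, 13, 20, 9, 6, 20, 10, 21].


Check each element:
  16 is even
  13 is odd
  20 is even
  9 is odd
  6 is even
  20 is even
  10 is even
  21 is odd
Evens: [16, 20, 6, 20, 10]
Count of evens = 5
Final answer: 5


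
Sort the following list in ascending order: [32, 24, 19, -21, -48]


Original list: [32, 24, 19, -21, -48]
Repeatedly take the smallest remaining element:
  Remaining [32, 24, 19, -21, -48] -> smallest is -48
  Remaining [32, 24, 19, -21] -> smallest is -21
  Remaining [32, 24, 19] -> smallest is 19
  Remaining [32, 24] -> smallest is 24
  Remaining [32] -> smallest is 32
Collecting the picks in order gives the sorted list.
Final answer: [-48, -21, 19, 24, 32]


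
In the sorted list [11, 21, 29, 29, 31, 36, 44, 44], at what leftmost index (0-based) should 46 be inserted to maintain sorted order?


List is sorted: [11, 21, 29, 29, 31, 36, 44, 44]
We need the leftmost position where 46 can be inserted, i.e. the first index whose element is >= 46 (or the end of the list if none is).
Binary search with low=0, high=8 (0-based indices):
  low=0, high=8, mid=4: a[4]=31 < 46, so low = 5
  low=5, high=8, mid=6: a[6]=44 < 46, so low = 7
  low=7, high=8, mid=7: a[7]=44 < 46, so low = 8
Now low = high = 8, so the insertion index is 8.
Final answer: 8


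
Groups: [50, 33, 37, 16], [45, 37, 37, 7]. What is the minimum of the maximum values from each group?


Find max of each group:
  Group 1: [50, 33, 37, 16] -> max = 50
  Group 2: [45, 37, 37, 7] -> max = 45
Maxes: [50, 45]
Minimum of maxes = 45
Final answer: 45


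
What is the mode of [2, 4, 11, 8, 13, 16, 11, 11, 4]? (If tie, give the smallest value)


Count the frequency of each value:
  2 appears 1 time(s)
  4 appears 2 time(s)
  8 appears 1 time(s)
  11 appears 3 time(s)
  13 appears 1 time(s)
  16 appears 1 time(s)
Maximum frequency is 3.
Only 11 reaches that frequency, so it is the mode.
Final answer: 11


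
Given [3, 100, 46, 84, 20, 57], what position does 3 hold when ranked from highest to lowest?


Sort descending: [100, 84, 57, 46, 20, 3]
Find 3 in the sorted list.
3 is at position 6.
Final answer: 6


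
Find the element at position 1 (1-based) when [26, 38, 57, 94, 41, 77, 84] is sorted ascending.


Sort ascending: [26, 38, 41, 57, 77, 84, 94]
The 1st element (1-indexed) is at index 0.
Value = 26
Final answer: 26


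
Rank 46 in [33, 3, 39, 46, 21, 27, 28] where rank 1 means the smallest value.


Sort ascending: [3, 21, 27, 28, 33, 39, 46]
Find 46 in the sorted list.
46 is at position 7 (1-indexed).
Final answer: 7


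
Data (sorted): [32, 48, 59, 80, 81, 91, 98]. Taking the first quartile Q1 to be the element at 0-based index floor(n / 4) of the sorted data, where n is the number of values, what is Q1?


The list has n = 7 elements.
Q1 index = floor(7 / 4) = floor(1.75) = 1
Counting from index 0 in the sorted data, the element at index 1 is 48.
Final answer: 48


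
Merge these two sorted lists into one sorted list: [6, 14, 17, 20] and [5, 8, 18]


List A: [6, 14, 17, 20]
List B: [5, 8, 18]
Repeatedly compare the front elements and take the smaller:
  6 vs 5 -> take 5
  6 vs 8 -> take 6
  14 vs 8 -> take 8
  14 vs 18 -> take 14
  17 vs 18 -> take 17
  20 vs 18 -> take 18
  B is exhausted; append the rest of A: [20]
Final answer: [5, 6, 8, 14, 17, 18, 20]


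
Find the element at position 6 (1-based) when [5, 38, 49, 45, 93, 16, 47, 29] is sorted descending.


Sort descending: [93, 49, 47, 45, 38, 29, 16, 5]
The 6th element (1-indexed) is at index 5.
Value = 29
Final answer: 29


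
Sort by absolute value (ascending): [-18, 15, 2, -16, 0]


Compute absolute values:
  |-18| = 18
  |15| = 15
  |2| = 2
  |-16| = 16
  |0| = 0
Absolute values in increasing order: 0 < 2 < 15 < 16 < 18
Listing the original numbers in that order gives the answer.
Final answer: [0, 2, 15, -16, -18]
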